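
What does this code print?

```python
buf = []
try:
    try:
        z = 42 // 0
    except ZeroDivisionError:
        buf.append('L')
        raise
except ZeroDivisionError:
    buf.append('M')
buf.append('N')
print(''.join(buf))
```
LMN

raise without argument re-raises current exception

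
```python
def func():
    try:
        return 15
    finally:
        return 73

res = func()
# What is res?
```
73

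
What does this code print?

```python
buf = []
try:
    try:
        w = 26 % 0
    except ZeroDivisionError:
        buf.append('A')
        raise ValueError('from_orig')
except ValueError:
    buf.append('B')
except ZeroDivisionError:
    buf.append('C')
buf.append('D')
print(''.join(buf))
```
ABD

ValueError raised and caught, original ZeroDivisionError not re-raised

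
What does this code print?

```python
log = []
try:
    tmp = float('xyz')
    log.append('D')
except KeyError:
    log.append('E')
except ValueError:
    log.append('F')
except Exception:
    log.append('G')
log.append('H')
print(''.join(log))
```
FH

ValueError matches before generic Exception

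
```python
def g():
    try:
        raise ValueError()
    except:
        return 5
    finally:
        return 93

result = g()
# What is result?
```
93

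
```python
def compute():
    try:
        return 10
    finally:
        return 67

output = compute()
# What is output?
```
67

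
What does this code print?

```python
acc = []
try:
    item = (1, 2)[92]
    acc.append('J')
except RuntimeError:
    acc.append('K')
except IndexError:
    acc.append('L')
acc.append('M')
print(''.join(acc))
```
LM

IndexError is caught by its specific handler, not RuntimeError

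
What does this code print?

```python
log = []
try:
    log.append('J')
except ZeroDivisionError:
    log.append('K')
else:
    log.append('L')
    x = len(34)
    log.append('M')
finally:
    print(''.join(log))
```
JL

Try succeeds, else appends 'L', TypeError in else is uncaught, finally prints before exception propagates ('M' never appended)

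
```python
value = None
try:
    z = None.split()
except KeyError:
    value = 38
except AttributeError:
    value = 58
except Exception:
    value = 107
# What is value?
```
58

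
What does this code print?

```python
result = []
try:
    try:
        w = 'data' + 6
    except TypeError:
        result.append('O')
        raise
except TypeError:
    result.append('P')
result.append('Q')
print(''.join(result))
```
OPQ

raise without argument re-raises current exception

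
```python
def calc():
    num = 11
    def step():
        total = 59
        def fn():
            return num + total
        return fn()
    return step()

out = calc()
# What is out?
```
70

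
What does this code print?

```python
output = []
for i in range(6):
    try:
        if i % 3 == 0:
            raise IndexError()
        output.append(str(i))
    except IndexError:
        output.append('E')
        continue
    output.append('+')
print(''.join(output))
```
E1+2+E4+5+

continue in except skips rest of loop body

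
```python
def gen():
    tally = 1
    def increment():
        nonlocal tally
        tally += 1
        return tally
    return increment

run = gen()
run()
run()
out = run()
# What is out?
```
4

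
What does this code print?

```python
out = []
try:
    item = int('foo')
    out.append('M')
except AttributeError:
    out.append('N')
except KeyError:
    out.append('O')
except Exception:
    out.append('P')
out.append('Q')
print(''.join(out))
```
PQ

ValueError not specifically caught, falls to Exception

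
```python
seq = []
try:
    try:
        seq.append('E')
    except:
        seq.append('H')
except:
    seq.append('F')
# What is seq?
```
['E']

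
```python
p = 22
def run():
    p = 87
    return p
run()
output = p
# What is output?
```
22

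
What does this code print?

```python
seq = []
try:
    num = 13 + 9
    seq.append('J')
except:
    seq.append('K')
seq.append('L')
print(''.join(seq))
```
JL

No exception, try block completes normally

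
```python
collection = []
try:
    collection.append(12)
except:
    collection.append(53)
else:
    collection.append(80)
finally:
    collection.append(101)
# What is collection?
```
[12, 80, 101]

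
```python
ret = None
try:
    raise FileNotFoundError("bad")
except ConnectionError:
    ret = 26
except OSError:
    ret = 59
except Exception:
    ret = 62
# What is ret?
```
59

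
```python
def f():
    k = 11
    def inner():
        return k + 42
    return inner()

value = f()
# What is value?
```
53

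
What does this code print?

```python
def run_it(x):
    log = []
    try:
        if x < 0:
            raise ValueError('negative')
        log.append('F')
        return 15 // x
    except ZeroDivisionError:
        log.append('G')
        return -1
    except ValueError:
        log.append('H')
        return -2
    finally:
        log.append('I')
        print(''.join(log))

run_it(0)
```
FGI

x=0 causes ZeroDivisionError, caught, finally prints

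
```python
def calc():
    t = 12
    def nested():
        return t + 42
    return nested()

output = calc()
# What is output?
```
54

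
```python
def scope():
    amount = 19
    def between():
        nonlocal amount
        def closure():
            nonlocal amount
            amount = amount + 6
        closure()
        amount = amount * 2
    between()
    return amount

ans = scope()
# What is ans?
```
50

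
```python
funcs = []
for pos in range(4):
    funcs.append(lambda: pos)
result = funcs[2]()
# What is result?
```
3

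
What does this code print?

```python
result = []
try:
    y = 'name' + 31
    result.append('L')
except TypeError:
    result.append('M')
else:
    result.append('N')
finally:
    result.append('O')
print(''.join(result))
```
MO

Exception: except runs, else skipped, finally runs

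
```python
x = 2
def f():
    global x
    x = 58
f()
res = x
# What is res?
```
58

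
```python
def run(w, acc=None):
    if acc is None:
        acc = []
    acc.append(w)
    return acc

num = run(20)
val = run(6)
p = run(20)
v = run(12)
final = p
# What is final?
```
[20]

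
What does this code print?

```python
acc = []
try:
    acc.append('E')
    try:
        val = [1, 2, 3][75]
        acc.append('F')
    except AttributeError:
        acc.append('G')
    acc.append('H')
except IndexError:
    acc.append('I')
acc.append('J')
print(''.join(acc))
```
EIJ

Inner handler doesn't match, propagates to outer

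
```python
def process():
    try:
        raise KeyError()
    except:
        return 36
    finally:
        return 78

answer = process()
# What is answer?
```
78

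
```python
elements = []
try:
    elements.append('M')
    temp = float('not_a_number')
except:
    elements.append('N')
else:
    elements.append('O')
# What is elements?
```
['M', 'N']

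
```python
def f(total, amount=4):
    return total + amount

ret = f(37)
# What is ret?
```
41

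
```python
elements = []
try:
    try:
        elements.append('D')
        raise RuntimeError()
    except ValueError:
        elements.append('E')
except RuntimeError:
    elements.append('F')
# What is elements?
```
['D', 'F']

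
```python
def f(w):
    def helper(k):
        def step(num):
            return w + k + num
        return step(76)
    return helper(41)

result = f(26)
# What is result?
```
143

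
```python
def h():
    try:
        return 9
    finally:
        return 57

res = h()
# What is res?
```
57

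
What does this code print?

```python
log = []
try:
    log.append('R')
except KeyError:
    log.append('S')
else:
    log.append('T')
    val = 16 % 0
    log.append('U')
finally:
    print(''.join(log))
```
RT

Try succeeds, else appends 'T', ZeroDivisionError in else is uncaught, finally prints before exception propagates ('U' never appended)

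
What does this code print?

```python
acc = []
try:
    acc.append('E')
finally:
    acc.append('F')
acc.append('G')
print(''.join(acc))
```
EFG

try/finally without except, no exception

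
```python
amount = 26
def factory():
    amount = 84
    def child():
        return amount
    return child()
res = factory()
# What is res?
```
84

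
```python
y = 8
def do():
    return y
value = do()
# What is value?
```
8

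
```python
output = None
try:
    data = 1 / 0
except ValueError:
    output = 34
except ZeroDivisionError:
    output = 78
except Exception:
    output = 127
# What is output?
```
78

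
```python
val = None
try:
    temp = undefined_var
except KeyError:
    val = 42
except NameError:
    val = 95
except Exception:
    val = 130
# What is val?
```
95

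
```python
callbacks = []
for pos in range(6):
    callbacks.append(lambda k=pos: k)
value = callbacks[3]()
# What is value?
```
3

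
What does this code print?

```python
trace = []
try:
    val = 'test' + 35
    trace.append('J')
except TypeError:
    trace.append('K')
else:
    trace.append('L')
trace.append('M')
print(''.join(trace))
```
KM

else block skipped when exception is caught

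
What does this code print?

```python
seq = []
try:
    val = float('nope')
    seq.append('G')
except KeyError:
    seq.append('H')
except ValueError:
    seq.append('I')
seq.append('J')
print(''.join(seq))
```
IJ

ValueError is caught by its specific handler, not KeyError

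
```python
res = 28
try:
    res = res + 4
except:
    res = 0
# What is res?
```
32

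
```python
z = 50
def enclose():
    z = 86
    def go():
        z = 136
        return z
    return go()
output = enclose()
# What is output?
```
136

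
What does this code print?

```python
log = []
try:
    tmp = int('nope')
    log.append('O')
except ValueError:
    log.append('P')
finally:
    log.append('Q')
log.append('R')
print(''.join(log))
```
PQR

finally always runs, even after exception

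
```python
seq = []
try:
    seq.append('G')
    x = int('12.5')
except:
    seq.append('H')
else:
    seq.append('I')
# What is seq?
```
['G', 'H']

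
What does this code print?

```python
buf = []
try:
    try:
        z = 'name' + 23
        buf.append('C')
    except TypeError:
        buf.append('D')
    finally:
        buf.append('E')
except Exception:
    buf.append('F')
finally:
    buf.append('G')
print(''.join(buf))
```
DEG

Both finally blocks run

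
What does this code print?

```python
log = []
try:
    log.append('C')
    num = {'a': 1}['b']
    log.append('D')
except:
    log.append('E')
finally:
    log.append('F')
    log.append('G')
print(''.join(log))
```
CEFG

Code before exception runs, then except, then all of finally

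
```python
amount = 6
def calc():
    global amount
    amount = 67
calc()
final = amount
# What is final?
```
67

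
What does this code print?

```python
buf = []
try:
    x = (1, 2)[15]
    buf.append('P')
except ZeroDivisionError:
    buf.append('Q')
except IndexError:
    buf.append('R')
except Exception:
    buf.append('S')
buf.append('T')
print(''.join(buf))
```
RT

IndexError matches before generic Exception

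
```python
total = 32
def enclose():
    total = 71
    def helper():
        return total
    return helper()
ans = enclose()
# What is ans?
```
71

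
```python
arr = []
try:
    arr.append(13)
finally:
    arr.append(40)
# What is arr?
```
[13, 40]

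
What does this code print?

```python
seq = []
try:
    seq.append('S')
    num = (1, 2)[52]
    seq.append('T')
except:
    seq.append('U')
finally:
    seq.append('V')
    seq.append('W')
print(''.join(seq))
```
SUVW

Code before exception runs, then except, then all of finally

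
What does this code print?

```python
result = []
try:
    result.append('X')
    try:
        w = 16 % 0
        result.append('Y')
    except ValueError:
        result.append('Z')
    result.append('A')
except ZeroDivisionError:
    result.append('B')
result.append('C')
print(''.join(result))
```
XBC

Inner handler doesn't match, propagates to outer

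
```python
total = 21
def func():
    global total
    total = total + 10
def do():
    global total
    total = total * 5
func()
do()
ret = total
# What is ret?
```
155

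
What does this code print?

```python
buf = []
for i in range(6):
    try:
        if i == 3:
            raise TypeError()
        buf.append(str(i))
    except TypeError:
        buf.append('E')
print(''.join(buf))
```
012E45

Exception on i=3 caught, loop continues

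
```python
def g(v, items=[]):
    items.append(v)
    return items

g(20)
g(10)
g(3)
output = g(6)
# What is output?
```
[20, 10, 3, 6]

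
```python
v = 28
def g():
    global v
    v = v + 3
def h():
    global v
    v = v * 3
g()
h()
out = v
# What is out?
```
93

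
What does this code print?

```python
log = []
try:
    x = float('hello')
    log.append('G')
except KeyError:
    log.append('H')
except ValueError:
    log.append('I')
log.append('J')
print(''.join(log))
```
IJ

ValueError is caught by its specific handler, not KeyError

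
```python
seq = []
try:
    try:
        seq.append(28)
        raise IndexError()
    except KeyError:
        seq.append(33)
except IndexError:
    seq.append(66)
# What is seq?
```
[28, 66]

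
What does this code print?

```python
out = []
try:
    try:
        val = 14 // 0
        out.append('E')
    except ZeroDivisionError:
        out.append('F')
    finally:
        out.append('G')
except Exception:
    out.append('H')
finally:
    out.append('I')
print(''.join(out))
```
FGI

Both finally blocks run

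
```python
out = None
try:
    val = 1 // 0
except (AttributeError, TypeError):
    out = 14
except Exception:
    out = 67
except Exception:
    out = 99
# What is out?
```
67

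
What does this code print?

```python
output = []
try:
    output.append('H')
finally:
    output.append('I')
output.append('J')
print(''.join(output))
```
HIJ

try/finally without except, no exception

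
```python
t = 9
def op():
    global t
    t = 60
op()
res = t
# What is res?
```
60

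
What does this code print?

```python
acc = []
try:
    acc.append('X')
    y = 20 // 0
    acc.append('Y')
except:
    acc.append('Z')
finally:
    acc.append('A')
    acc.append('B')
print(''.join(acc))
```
XZAB

Code before exception runs, then except, then all of finally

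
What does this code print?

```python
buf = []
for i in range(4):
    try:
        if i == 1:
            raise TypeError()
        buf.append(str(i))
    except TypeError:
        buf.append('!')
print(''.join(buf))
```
0!23

Exception on i=1 caught, loop continues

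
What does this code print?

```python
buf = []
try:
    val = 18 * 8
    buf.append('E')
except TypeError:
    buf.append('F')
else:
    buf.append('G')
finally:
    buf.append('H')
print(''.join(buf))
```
EGH

else runs before finally when no exception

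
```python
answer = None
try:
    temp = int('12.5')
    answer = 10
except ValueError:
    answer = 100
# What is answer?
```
100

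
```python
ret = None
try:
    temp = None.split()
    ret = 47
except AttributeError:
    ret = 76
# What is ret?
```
76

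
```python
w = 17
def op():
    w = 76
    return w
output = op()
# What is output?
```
76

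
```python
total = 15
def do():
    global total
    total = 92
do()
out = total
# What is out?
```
92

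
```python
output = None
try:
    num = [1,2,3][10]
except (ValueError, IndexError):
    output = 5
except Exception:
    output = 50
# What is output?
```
5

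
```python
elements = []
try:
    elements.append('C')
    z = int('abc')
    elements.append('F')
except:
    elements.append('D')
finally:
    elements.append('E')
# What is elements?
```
['C', 'D', 'E']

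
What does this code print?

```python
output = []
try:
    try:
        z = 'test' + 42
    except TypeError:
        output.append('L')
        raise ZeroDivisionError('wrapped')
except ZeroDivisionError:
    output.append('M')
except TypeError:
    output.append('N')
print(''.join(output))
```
LM

New ZeroDivisionError raised, caught by outer ZeroDivisionError handler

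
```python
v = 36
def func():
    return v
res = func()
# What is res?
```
36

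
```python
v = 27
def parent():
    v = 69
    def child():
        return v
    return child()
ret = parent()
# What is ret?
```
69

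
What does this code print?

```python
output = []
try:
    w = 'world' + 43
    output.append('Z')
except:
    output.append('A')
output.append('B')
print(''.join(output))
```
AB

Exception raised in try, caught by bare except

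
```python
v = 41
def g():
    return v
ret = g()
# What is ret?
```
41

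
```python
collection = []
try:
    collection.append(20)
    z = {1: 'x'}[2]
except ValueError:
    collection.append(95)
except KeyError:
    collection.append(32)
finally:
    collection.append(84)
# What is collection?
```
[20, 32, 84]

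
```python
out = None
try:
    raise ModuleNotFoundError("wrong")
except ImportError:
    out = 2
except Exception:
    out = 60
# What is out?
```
2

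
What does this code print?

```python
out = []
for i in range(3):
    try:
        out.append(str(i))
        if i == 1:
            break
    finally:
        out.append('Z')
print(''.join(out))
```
0Z1Z

finally runs even when breaking out of loop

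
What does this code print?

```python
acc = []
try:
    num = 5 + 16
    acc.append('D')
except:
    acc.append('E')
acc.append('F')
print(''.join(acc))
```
DF

No exception, try block completes normally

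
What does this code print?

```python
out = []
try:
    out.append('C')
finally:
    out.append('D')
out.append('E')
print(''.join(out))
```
CDE

try/finally without except, no exception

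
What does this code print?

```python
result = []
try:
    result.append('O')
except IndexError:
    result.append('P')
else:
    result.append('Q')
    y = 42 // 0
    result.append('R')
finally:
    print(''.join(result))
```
OQ

Try succeeds, else appends 'Q', ZeroDivisionError in else is uncaught, finally prints before exception propagates ('R' never appended)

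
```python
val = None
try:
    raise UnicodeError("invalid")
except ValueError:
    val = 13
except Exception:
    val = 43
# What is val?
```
13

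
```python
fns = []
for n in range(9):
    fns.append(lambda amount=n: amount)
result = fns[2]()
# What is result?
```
2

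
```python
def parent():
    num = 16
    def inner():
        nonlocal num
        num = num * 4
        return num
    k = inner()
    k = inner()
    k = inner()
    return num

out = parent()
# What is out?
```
1024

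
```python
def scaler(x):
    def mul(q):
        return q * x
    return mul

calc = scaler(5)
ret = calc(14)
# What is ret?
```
70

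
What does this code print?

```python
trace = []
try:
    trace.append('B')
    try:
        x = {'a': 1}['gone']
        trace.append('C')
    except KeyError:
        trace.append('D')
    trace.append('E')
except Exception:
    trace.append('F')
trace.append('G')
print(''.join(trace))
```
BDEG

Inner exception caught by inner handler, outer continues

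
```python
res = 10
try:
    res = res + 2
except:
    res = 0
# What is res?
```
12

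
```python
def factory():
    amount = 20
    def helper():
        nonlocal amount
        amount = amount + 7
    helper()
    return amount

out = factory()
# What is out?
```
27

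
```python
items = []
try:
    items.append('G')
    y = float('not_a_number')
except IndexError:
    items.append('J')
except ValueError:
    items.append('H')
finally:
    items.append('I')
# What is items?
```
['G', 'H', 'I']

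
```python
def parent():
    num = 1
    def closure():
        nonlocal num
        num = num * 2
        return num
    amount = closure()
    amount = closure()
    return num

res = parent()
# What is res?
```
4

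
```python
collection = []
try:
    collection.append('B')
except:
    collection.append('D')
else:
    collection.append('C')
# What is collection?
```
['B', 'C']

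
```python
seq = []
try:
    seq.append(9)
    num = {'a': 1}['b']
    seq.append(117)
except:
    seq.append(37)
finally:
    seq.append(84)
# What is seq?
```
[9, 37, 84]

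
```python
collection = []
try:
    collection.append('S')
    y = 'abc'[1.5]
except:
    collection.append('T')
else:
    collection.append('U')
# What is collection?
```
['S', 'T']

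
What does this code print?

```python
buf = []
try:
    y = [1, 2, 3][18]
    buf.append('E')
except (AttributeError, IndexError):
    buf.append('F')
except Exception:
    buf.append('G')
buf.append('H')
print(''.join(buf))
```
FH

IndexError matches tuple containing it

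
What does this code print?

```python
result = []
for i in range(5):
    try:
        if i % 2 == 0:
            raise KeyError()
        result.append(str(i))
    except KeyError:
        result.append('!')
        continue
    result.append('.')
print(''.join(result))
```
!1.!3.!

continue in except skips rest of loop body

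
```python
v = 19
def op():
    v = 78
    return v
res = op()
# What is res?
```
78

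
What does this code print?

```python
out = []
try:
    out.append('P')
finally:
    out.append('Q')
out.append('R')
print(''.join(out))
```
PQR

try/finally without except, no exception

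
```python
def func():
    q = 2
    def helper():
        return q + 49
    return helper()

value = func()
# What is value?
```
51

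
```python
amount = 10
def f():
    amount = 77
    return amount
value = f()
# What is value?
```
77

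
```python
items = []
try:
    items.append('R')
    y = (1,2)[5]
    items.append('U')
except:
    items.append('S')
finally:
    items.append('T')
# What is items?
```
['R', 'S', 'T']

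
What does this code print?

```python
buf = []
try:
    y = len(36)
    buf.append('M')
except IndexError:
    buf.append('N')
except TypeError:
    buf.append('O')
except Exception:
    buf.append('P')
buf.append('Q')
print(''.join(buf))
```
OQ

TypeError matches before generic Exception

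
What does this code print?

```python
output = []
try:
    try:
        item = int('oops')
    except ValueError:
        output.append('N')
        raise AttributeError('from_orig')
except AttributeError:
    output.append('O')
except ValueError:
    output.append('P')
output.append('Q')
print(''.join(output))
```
NOQ

AttributeError raised and caught, original ValueError not re-raised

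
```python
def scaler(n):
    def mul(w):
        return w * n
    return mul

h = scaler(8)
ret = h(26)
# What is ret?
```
208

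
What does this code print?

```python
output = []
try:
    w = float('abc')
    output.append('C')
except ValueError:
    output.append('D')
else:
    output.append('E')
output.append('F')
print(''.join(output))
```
DF

else block skipped when exception is caught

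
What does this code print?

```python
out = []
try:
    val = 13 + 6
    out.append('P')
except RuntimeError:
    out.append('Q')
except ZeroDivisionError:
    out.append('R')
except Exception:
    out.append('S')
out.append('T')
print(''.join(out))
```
PT

No exception, try block completes normally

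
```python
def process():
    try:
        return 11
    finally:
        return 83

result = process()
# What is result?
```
83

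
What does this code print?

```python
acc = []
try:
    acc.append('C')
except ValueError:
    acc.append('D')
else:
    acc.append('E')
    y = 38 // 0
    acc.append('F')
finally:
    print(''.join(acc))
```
CE

Try succeeds, else appends 'E', ZeroDivisionError in else is uncaught, finally prints before exception propagates ('F' never appended)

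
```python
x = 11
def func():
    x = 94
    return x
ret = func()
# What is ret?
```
94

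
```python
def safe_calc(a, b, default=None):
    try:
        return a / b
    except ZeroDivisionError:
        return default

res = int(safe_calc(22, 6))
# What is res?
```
3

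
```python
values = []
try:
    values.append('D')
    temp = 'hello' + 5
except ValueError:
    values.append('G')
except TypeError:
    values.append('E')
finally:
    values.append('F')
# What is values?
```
['D', 'E', 'F']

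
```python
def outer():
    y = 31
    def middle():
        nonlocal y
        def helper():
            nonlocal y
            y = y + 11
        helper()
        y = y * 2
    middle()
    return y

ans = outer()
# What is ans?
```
84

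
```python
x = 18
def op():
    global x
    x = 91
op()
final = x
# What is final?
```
91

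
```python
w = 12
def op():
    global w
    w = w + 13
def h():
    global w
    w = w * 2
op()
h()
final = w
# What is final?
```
50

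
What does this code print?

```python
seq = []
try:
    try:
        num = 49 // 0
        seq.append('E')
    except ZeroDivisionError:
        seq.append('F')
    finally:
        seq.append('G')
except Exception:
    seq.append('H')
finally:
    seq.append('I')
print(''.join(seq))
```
FGI

Both finally blocks run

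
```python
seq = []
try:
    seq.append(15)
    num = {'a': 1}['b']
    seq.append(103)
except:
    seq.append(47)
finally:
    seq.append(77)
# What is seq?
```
[15, 47, 77]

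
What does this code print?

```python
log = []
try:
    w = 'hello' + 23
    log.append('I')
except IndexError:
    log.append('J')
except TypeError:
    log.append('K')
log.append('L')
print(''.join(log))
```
KL

TypeError is caught by its specific handler, not IndexError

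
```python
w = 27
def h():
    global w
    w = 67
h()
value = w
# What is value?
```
67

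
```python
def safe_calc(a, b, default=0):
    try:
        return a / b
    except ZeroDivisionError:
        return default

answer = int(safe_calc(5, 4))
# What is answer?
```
1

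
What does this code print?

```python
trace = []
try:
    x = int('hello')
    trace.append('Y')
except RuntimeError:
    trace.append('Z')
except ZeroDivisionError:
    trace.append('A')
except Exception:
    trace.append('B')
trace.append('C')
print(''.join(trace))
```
BC

ValueError not specifically caught, falls to Exception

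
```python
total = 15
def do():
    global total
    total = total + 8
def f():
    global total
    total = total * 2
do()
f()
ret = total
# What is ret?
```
46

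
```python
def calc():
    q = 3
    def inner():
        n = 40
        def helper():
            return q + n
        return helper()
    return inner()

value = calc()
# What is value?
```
43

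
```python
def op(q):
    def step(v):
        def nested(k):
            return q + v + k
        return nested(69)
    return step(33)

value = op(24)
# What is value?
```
126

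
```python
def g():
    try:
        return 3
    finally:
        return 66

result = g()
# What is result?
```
66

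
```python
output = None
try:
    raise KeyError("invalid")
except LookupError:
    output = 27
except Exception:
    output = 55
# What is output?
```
27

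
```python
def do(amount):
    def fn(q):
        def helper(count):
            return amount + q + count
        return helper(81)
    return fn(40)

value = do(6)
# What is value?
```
127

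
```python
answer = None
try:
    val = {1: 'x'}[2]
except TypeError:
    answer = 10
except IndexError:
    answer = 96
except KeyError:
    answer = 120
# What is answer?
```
120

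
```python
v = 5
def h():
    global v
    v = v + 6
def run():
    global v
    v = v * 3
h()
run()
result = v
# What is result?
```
33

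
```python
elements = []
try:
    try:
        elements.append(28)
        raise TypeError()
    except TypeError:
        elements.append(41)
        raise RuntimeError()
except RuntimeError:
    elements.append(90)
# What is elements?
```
[28, 41, 90]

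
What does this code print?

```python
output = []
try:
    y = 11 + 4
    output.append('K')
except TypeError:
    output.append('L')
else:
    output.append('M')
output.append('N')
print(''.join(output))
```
KMN

else block runs when no exception occurs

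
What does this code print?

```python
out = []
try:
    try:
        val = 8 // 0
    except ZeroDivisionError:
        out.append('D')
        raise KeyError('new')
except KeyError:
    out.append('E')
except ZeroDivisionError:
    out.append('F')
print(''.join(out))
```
DE

New KeyError raised, caught by outer KeyError handler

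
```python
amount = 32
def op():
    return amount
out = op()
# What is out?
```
32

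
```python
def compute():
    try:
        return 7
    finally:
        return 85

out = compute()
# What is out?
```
85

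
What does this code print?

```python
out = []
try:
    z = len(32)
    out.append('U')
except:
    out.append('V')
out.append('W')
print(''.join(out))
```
VW

Exception raised in try, caught by bare except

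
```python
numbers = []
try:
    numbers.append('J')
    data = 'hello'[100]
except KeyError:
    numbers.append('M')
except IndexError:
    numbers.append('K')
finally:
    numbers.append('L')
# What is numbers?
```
['J', 'K', 'L']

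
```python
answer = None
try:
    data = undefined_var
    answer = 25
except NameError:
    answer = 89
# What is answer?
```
89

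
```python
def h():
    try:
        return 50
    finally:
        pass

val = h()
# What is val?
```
50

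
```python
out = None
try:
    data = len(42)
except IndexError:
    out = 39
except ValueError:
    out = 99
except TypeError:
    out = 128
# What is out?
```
128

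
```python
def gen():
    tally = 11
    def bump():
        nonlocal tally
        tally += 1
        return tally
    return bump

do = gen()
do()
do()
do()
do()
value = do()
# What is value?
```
16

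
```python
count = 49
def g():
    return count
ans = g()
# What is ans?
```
49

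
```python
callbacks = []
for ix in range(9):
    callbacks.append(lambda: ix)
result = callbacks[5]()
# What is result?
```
8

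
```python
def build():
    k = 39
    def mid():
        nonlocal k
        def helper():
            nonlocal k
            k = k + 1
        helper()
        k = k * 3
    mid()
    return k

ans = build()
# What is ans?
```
120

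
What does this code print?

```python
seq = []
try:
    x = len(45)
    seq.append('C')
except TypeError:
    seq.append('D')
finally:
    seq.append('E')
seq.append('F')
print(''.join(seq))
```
DEF

finally always runs, even after exception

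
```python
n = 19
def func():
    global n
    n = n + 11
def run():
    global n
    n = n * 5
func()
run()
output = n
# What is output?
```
150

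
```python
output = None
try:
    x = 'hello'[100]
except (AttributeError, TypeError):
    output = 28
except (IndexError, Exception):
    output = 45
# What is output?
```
45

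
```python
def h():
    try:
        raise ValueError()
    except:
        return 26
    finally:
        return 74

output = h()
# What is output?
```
74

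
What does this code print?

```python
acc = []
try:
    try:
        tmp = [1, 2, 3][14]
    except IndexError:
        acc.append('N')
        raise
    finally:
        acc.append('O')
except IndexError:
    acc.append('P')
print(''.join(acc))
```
NOP

finally runs before re-raised exception propagates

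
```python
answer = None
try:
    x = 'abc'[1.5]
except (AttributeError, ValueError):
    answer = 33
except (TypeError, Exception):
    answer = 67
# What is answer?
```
67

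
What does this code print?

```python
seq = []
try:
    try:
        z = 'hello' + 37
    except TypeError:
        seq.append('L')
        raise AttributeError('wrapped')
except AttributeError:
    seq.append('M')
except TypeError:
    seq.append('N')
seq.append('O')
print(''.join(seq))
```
LMO

AttributeError raised and caught, original TypeError not re-raised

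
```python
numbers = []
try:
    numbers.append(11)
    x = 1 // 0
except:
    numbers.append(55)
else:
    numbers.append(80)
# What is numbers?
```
[11, 55]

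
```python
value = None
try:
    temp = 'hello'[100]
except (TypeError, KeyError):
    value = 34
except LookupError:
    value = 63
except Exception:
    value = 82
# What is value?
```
63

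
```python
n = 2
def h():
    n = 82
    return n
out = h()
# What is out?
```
82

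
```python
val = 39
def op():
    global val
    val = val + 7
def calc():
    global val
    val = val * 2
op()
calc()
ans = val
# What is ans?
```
92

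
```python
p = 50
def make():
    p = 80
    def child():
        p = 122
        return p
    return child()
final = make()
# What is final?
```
122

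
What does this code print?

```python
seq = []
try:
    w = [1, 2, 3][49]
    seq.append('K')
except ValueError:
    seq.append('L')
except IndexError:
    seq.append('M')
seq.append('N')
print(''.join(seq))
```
MN

IndexError is caught by its specific handler, not ValueError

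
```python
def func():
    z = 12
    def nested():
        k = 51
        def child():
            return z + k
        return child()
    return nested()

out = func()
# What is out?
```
63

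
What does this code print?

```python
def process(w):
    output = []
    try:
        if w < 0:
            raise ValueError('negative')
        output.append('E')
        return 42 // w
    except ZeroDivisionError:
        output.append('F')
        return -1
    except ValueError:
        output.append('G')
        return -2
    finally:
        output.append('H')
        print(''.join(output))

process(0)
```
EFH

w=0 causes ZeroDivisionError, caught, finally prints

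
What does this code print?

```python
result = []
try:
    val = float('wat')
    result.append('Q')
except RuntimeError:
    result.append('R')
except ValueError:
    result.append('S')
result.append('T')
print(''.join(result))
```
ST

ValueError is caught by its specific handler, not RuntimeError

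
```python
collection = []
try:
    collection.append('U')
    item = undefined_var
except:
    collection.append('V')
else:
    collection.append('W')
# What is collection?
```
['U', 'V']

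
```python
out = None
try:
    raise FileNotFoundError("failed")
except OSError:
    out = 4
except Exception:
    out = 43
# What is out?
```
4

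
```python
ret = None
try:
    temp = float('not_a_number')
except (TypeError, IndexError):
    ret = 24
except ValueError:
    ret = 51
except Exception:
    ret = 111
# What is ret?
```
51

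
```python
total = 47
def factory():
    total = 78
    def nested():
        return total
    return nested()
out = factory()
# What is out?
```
78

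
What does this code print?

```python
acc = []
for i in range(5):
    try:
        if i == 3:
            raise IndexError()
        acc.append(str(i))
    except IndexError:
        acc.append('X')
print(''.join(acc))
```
012X4

Exception on i=3 caught, loop continues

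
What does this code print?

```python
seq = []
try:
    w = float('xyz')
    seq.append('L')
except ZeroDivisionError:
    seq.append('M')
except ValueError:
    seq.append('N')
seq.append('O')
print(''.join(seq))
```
NO

ValueError is caught by its specific handler, not ZeroDivisionError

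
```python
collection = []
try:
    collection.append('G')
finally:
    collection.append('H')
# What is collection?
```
['G', 'H']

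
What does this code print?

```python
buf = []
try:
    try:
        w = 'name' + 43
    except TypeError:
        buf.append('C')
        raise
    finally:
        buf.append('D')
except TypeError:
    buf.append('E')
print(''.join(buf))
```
CDE

finally runs before re-raised exception propagates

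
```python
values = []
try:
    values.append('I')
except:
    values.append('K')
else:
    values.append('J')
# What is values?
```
['I', 'J']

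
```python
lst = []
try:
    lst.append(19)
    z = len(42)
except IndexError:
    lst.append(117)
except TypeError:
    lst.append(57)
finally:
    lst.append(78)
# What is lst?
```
[19, 57, 78]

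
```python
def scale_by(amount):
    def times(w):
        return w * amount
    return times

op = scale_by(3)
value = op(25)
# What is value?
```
75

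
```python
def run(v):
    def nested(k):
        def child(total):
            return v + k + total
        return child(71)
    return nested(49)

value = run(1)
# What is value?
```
121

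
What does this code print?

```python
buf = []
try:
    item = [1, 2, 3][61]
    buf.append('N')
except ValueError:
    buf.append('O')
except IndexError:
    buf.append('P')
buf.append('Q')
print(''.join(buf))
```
PQ

IndexError is caught by its specific handler, not ValueError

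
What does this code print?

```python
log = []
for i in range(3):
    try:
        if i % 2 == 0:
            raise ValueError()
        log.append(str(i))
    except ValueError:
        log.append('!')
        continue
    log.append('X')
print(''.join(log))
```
!1X!

continue in except skips rest of loop body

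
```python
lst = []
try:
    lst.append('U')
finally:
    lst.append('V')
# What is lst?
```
['U', 'V']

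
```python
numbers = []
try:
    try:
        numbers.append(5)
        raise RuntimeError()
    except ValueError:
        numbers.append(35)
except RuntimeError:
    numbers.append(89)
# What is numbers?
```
[5, 89]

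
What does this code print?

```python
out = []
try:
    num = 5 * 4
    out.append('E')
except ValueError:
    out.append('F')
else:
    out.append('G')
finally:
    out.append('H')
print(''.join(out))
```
EGH

else runs before finally when no exception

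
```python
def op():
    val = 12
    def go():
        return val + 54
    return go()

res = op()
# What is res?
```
66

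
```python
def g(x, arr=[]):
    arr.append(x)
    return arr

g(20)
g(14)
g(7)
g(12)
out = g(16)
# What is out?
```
[20, 14, 7, 12, 16]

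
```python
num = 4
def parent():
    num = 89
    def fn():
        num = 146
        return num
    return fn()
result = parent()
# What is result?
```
146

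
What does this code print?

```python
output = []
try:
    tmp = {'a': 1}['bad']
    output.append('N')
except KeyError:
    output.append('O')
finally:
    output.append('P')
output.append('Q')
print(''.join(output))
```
OPQ

finally always runs, even after exception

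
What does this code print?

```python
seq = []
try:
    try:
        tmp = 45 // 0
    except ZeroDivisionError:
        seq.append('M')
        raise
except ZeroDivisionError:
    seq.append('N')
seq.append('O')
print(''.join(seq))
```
MNO

raise without argument re-raises current exception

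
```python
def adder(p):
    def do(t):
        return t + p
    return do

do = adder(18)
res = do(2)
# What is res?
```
20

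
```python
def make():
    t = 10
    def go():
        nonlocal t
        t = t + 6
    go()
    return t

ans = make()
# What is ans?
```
16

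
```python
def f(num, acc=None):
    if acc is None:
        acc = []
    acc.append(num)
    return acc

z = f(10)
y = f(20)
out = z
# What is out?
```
[10]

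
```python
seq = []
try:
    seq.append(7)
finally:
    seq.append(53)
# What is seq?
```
[7, 53]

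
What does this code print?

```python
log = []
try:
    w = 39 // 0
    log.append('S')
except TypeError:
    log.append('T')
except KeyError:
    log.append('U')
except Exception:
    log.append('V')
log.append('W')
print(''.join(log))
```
VW

ZeroDivisionError not specifically caught, falls to Exception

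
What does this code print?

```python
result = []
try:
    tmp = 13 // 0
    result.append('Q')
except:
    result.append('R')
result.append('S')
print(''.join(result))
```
RS

Exception raised in try, caught by bare except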